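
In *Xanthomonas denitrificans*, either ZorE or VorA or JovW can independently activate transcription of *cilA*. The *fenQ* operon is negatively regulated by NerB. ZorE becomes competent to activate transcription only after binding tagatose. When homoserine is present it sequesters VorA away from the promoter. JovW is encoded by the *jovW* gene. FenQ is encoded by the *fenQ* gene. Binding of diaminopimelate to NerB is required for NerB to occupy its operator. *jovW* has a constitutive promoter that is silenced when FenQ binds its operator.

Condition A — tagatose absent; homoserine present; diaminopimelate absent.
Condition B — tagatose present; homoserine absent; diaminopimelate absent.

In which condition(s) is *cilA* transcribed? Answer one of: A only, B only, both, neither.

B only

Condition A:
Tagatose is absent, so ZorE is inactive.
Homoserine is present, so VorA is inactive.
Diaminopimelate is absent, so NerB is inactive.
With no repressor bound, *fenQ* is transcribed.
So FenQ is produced and active.
With repressor FenQ bound, *jovW* is not transcribed.
So JovW is not produced.
No activator is available at the *cilA* promoter, so *cilA* is not transcribed.
→ *cilA* is OFF in A.
Condition B:
Tagatose is present, so ZorE is active.
Homoserine is absent, so VorA is active.
Diaminopimelate is absent, so NerB is inactive.
With no repressor bound, *fenQ* is transcribed.
So FenQ is produced and active.
With repressor FenQ bound, *jovW* is not transcribed.
So JovW is not produced.
Activator ZorE is present, so *cilA* is transcribed.
→ *cilA* is ON in B.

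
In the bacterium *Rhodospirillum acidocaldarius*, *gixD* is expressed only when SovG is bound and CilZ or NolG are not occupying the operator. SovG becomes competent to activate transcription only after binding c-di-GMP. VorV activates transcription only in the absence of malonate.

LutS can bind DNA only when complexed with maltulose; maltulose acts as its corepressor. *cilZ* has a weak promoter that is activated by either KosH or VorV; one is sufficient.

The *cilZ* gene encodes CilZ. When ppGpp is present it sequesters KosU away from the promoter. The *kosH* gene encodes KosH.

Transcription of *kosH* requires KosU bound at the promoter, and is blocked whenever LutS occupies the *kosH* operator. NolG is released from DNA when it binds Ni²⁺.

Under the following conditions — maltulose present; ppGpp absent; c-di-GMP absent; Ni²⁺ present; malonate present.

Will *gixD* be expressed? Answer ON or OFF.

OFF

Maltulose is present, so LutS is active.
ppGpp is absent, so KosU is active.
With repressor LutS bound, *kosH* is not transcribed.
So KosH is not produced.
Malonate is present, so VorV is inactive.
No activator is available at the *cilZ* promoter, so *cilZ* is not transcribed.
So CilZ is not produced.
Ni²⁺ is present, so NolG is inactive.
c-di-GMP is absent, so SovG is inactive.
Required activator SovG is absent, so *gixD* is not transcribed.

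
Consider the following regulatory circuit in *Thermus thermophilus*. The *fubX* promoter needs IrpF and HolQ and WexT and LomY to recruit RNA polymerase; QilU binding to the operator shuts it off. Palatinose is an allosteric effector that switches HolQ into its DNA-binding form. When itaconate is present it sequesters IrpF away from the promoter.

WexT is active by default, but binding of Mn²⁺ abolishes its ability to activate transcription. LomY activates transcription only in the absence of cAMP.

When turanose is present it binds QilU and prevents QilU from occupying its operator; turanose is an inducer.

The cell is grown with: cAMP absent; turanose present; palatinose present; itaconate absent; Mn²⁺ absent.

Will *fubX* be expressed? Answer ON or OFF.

ON

Itaconate is absent, so IrpF is active.
Palatinose is present, so HolQ is active.
Mn²⁺ is absent, so WexT is active.
cAMP is absent, so LomY is active.
Turanose is present, so QilU is inactive.
No repressor is bound and IrpF and HolQ and WexT and LomY are active, so *fubX* is transcribed.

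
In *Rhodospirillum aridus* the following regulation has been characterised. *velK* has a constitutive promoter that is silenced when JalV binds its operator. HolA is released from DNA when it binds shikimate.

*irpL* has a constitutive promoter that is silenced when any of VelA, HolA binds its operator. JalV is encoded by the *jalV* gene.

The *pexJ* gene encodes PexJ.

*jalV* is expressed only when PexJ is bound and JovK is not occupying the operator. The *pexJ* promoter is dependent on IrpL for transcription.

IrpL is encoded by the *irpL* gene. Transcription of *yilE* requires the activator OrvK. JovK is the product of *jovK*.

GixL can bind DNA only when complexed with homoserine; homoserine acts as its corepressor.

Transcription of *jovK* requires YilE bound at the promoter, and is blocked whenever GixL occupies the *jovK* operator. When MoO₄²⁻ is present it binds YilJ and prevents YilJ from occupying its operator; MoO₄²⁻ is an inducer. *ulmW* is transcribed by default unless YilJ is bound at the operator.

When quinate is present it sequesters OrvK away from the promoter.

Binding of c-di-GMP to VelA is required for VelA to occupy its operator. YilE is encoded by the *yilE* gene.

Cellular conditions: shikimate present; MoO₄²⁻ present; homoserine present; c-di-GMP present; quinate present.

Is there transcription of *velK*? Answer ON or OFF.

ON

c-di-GMP is present, so VelA is active.
Shikimate is present, so HolA is inactive.
With repressor VelA bound, *irpL* is not transcribed.
So IrpL is not produced.
Required activator IrpL is absent, so *pexJ* is not transcribed.
So PexJ is not produced.
Quinate is present, so OrvK is inactive.
Required activator OrvK is absent, so *yilE* is not transcribed.
So YilE is not produced.
Homoserine is present, so GixL is active.
With repressor GixL bound, *jovK* is not transcribed.
So JovK is not produced.
Required activator PexJ is absent, so *jalV* is not transcribed.
So JalV is not produced.
With no repressor bound, *velK* is transcribed.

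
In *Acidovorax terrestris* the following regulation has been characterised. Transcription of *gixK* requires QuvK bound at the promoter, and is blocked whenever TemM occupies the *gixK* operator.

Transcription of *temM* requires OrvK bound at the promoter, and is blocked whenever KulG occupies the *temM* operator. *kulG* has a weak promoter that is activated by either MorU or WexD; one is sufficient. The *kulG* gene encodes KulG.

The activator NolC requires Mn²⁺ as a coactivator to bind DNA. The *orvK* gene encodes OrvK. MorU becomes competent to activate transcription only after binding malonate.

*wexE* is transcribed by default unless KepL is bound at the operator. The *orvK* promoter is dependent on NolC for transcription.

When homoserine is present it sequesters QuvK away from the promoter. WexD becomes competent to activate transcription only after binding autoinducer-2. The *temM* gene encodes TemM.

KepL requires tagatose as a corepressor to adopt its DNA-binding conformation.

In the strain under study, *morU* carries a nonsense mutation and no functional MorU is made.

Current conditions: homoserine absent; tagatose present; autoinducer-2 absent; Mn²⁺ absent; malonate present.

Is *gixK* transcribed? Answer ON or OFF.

ON

Homoserine is absent, so QuvK is active.
MorU is non-functional in this strain, so it has no effect.
Autoinducer-2 is absent, so WexD is inactive.
No activator is available at the *kulG* promoter, so *kulG* is not transcribed.
So KulG is not produced.
Mn²⁺ is absent, so NolC is inactive.
Required activator NolC is absent, so *orvK* is not transcribed.
So OrvK is not produced.
Required activator OrvK is absent, so *temM* is not transcribed.
So TemM is not produced.
No repressor is bound and QuvK is active, so *gixK* is transcribed.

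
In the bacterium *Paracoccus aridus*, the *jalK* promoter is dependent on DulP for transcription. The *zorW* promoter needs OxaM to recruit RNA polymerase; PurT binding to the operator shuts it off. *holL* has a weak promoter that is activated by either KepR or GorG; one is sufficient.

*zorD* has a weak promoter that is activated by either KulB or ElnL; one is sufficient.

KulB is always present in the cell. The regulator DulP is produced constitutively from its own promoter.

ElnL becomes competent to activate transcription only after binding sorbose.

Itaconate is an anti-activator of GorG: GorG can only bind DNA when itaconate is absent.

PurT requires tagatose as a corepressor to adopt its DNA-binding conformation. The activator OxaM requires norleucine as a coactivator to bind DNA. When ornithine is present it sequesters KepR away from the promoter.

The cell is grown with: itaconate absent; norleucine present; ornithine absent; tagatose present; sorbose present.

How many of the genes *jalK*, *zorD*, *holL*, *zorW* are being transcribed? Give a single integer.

3

DulP is produced constitutively and is active.
No repressor is bound and DulP is active, so *jalK* is transcribed.
→ *jalK* is ON.
KulB is produced constitutively and is active.
Sorbose is present, so ElnL is active.
Activator KulB is present, so *zorD* is transcribed.
→ *zorD* is ON.
Ornithine is absent, so KepR is active.
Itaconate is absent, so GorG is active.
Activator KepR is present, so *holL* is transcribed.
→ *holL* is ON.
Tagatose is present, so PurT is active.
Norleucine is present, so OxaM is active.
With repressor PurT bound, *zorW* is not transcribed.
→ *zorW* is OFF.
3 of the 4 genes are transcribed.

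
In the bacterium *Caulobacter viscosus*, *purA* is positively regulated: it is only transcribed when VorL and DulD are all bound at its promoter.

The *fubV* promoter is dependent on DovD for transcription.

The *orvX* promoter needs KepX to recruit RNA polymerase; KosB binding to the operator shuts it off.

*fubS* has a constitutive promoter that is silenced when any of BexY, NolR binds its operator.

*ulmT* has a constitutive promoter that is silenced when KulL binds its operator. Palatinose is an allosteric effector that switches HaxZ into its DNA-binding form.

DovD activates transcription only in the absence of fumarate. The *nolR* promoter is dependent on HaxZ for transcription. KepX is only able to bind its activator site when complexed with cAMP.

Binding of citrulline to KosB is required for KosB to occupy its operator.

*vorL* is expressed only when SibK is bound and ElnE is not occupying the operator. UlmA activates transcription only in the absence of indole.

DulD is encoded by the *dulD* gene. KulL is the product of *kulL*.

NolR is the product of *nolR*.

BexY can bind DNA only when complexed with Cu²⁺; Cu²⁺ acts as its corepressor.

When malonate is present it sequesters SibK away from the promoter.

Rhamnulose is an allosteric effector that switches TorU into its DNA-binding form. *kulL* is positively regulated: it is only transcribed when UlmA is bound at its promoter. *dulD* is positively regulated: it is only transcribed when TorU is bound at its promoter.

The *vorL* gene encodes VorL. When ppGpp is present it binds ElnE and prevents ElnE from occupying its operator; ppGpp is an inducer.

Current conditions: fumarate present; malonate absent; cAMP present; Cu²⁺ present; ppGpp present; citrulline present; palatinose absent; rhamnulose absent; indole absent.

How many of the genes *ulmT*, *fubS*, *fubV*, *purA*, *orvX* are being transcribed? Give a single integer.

0

Indole is absent, so UlmA is active.
No repressor is bound and UlmA is active, so *kulL* is transcribed.
So KulL is produced and active.
With repressor KulL bound, *ulmT* is not transcribed.
→ *ulmT* is OFF.
Cu²⁺ is present, so BexY is active.
Palatinose is absent, so HaxZ is inactive.
Required activator HaxZ is absent, so *nolR* is not transcribed.
So NolR is not produced.
With repressor BexY bound, *fubS* is not transcribed.
→ *fubS* is OFF.
Fumarate is present, so DovD is inactive.
Required activator DovD is absent, so *fubV* is not transcribed.
→ *fubV* is OFF.
Malonate is absent, so SibK is active.
ppGpp is present, so ElnE is inactive.
No repressor is bound and SibK is active, so *vorL* is transcribed.
So VorL is produced and active.
Rhamnulose is absent, so TorU is inactive.
Required activator TorU is absent, so *dulD* is not transcribed.
So DulD is not produced.
Required activator DulD is absent, so *purA* is not transcribed.
→ *purA* is OFF.
cAMP is present, so KepX is active.
Citrulline is present, so KosB is active.
With repressor KosB bound, *orvX* is not transcribed.
→ *orvX* is OFF.
0 of the 5 genes are transcribed.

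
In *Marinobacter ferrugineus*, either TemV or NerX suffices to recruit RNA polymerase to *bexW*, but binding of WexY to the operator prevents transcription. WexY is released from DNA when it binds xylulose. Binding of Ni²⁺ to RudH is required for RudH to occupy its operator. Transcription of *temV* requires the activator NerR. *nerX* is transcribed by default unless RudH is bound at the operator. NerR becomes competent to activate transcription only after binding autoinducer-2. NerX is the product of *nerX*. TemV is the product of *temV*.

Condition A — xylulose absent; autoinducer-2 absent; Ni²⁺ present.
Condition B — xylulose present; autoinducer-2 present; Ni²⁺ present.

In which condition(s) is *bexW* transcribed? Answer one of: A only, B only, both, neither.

B only

Condition A:
Xylulose is absent, so WexY is active.
Autoinducer-2 is absent, so NerR is inactive.
Required activator NerR is absent, so *temV* is not transcribed.
So TemV is not produced.
Ni²⁺ is present, so RudH is active.
With repressor RudH bound, *nerX* is not transcribed.
So NerX is not produced.
With repressor WexY bound, *bexW* is not transcribed.
→ *bexW* is OFF in A.
Condition B:
Xylulose is present, so WexY is inactive.
Autoinducer-2 is present, so NerR is active.
No repressor is bound and NerR is active, so *temV* is transcribed.
So TemV is produced and active.
Ni²⁺ is present, so RudH is active.
With repressor RudH bound, *nerX* is not transcribed.
So NerX is not produced.
Activator TemV is present, so *bexW* is transcribed.
→ *bexW* is ON in B.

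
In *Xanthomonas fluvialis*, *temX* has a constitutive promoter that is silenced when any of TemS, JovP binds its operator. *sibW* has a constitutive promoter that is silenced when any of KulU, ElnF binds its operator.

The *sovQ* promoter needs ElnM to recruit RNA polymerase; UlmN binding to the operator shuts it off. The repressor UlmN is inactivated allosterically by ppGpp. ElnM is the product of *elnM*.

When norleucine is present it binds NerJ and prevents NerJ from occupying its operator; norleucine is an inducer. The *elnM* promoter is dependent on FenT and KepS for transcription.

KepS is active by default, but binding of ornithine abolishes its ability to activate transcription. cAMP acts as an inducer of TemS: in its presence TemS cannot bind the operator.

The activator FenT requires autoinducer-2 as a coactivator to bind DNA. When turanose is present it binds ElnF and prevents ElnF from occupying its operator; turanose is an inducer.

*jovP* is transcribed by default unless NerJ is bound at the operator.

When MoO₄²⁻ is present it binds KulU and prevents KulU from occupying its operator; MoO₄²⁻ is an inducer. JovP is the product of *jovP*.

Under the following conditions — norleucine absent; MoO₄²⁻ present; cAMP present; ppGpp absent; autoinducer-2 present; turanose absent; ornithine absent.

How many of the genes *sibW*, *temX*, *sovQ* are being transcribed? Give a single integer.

1

MoO₄²⁻ is present, so KulU is inactive.
Turanose is absent, so ElnF is active.
With repressor ElnF bound, *sibW* is not transcribed.
→ *sibW* is OFF.
cAMP is present, so TemS is inactive.
Norleucine is absent, so NerJ is active.
With repressor NerJ bound, *jovP* is not transcribed.
So JovP is not produced.
With no repressor bound, *temX* is transcribed.
→ *temX* is ON.
Autoinducer-2 is present, so FenT is active.
Ornithine is absent, so KepS is active.
No repressor is bound and FenT and KepS are active, so *elnM* is transcribed.
So ElnM is produced and active.
ppGpp is absent, so UlmN is active.
With repressor UlmN bound, *sovQ* is not transcribed.
→ *sovQ* is OFF.
1 of the 3 genes is transcribed.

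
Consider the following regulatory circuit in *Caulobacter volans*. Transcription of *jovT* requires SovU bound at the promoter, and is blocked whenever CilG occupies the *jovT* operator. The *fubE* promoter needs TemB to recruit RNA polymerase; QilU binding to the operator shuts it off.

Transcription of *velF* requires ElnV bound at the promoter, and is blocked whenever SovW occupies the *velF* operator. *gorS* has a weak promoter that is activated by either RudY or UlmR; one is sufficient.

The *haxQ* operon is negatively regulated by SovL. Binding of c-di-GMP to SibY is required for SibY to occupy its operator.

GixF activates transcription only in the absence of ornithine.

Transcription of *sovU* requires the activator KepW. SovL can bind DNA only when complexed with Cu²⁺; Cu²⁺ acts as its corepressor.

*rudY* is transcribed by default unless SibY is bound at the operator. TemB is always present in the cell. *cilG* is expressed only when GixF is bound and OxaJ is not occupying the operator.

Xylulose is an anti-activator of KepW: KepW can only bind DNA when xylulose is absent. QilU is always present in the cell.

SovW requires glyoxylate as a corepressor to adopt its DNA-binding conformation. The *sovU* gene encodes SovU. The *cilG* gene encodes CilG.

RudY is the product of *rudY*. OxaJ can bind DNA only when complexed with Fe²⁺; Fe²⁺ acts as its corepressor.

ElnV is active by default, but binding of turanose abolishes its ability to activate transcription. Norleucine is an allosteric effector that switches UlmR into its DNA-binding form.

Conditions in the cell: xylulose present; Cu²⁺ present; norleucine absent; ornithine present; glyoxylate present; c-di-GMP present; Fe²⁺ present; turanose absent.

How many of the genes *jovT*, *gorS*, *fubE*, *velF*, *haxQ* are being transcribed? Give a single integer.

Xylulose is present, so KepW is inactive.
Required activator KepW is absent, so *sovU* is not transcribed.
So SovU is not produced.
Ornithine is present, so GixF is inactive.
Fe²⁺ is present, so OxaJ is active.
With repressor OxaJ bound, *cilG* is not transcribed.
So CilG is not produced.
Required activator SovU is absent, so *jovT* is not transcribed.
→ *jovT* is OFF.
c-di-GMP is present, so SibY is active.
With repressor SibY bound, *rudY* is not transcribed.
So RudY is not produced.
Norleucine is absent, so UlmR is inactive.
No activator is available at the *gorS* promoter, so *gorS* is not transcribed.
→ *gorS* is OFF.
TemB is produced constitutively and is active.
QilU is produced constitutively and is active.
With repressor QilU bound, *fubE* is not transcribed.
→ *fubE* is OFF.
Glyoxylate is present, so SovW is active.
Turanose is absent, so ElnV is active.
With repressor SovW bound, *velF* is not transcribed.
→ *velF* is OFF.
Cu²⁺ is present, so SovL is active.
With repressor SovL bound, *haxQ* is not transcribed.
→ *haxQ* is OFF.
0 of the 5 genes are transcribed.

0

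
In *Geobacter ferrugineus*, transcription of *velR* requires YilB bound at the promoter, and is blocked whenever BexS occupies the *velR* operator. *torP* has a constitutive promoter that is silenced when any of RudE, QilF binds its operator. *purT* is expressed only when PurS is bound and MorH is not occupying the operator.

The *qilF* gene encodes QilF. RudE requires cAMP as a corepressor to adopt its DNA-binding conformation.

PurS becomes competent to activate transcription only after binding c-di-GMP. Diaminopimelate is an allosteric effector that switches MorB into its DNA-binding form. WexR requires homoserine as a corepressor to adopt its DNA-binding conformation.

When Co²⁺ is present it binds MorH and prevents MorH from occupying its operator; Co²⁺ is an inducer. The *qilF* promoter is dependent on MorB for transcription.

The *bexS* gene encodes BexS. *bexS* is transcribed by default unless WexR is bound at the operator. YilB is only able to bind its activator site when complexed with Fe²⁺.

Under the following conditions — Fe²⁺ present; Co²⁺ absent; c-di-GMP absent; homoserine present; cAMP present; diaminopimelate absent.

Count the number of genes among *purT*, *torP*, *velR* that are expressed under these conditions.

1

Co²⁺ is absent, so MorH is active.
c-di-GMP is absent, so PurS is inactive.
With repressor MorH bound, *purT* is not transcribed.
→ *purT* is OFF.
cAMP is present, so RudE is active.
Diaminopimelate is absent, so MorB is inactive.
Required activator MorB is absent, so *qilF* is not transcribed.
So QilF is not produced.
With repressor RudE bound, *torP* is not transcribed.
→ *torP* is OFF.
Fe²⁺ is present, so YilB is active.
Homoserine is present, so WexR is active.
With repressor WexR bound, *bexS* is not transcribed.
So BexS is not produced.
No repressor is bound and YilB is active, so *velR* is transcribed.
→ *velR* is ON.
1 of the 3 genes is transcribed.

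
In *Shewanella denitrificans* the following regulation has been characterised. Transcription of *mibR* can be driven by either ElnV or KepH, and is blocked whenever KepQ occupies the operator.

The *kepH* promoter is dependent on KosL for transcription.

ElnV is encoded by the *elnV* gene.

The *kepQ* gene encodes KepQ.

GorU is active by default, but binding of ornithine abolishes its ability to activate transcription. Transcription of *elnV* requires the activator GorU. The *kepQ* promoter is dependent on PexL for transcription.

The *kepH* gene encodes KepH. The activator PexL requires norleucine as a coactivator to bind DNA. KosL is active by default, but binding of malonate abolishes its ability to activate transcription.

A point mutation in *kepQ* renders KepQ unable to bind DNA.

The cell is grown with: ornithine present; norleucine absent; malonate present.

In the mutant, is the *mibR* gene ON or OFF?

Ornithine is present, so GorU is inactive.
Required activator GorU is absent, so *elnV* is not transcribed.
So ElnV is not produced.
KepQ is non-functional in this strain, so it has no effect.
Malonate is present, so KosL is inactive.
Required activator KosL is absent, so *kepH* is not transcribed.
So KepH is not produced.
No activator is available at the *mibR* promoter, so *mibR* is not transcribed.

OFF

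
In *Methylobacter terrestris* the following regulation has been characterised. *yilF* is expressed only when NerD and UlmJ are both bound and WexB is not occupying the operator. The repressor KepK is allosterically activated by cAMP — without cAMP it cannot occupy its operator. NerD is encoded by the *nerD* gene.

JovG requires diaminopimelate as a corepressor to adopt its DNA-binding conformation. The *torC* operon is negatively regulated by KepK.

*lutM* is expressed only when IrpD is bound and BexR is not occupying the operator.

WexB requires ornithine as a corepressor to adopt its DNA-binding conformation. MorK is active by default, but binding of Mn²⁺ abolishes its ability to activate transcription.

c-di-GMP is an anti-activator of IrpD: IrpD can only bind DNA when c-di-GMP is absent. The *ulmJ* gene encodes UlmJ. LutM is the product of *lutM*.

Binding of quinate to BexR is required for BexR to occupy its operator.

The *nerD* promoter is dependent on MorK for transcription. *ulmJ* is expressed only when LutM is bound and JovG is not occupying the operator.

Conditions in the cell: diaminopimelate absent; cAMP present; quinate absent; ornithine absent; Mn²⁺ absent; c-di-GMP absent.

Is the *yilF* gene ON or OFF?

ON

Mn²⁺ is absent, so MorK is active.
No repressor is bound and MorK is active, so *nerD* is transcribed.
So NerD is produced and active.
Diaminopimelate is absent, so JovG is inactive.
Quinate is absent, so BexR is inactive.
c-di-GMP is absent, so IrpD is active.
No repressor is bound and IrpD is active, so *lutM* is transcribed.
So LutM is produced and active.
No repressor is bound and LutM is active, so *ulmJ* is transcribed.
So UlmJ is produced and active.
Ornithine is absent, so WexB is inactive.
No repressor is bound and NerD and UlmJ are active, so *yilF* is transcribed.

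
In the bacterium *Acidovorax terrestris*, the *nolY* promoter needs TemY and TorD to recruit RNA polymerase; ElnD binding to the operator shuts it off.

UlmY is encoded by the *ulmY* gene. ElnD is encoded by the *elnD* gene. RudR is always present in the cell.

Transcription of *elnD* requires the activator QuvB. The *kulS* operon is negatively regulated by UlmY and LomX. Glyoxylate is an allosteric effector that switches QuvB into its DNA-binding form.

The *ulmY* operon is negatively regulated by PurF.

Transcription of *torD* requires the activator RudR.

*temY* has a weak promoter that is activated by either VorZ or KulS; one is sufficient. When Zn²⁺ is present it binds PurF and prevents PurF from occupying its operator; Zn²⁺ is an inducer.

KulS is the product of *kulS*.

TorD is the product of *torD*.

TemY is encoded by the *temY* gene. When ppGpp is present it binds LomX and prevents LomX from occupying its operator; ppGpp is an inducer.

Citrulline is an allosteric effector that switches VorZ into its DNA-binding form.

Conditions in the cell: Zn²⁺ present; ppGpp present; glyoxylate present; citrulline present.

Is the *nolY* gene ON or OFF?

Citrulline is present, so VorZ is active.
Zn²⁺ is present, so PurF is inactive.
With no repressor bound, *ulmY* is transcribed.
So UlmY is produced and active.
ppGpp is present, so LomX is inactive.
With repressor UlmY bound, *kulS* is not transcribed.
So KulS is not produced.
Activator VorZ is present, so *temY* is transcribed.
So TemY is produced and active.
Glyoxylate is present, so QuvB is active.
No repressor is bound and QuvB is active, so *elnD* is transcribed.
So ElnD is produced and active.
RudR is produced constitutively and is active.
No repressor is bound and RudR is active, so *torD* is transcribed.
So TorD is produced and active.
With repressor ElnD bound, *nolY* is not transcribed.

OFF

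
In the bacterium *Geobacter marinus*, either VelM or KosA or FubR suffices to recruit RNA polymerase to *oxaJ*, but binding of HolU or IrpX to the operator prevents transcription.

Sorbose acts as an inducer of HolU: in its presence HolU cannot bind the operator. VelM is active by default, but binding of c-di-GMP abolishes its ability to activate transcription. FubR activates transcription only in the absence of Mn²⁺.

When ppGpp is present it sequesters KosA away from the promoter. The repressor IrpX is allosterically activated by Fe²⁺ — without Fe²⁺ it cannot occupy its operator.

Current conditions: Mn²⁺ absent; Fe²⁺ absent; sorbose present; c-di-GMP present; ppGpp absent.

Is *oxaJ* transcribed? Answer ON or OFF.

ON

c-di-GMP is present, so VelM is inactive.
ppGpp is absent, so KosA is active.
Sorbose is present, so HolU is inactive.
Fe²⁺ is absent, so IrpX is inactive.
Mn²⁺ is absent, so FubR is active.
Activator KosA is present, so *oxaJ* is transcribed.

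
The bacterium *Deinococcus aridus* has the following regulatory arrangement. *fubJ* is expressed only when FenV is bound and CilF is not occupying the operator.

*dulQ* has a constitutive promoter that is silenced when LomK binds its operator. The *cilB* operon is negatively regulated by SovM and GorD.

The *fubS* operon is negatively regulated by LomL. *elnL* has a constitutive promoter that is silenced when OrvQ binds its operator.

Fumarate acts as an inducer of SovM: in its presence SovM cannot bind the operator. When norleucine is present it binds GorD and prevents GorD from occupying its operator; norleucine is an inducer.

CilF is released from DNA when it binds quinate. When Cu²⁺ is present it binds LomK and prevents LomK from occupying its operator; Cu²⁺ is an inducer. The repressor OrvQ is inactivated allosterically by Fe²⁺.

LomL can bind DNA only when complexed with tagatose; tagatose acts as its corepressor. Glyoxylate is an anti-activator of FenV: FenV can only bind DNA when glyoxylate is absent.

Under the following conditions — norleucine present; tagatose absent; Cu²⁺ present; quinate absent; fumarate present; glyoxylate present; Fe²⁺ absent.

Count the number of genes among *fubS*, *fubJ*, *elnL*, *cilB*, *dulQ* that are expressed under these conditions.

Tagatose is absent, so LomL is inactive.
With no repressor bound, *fubS* is transcribed.
→ *fubS* is ON.
Quinate is absent, so CilF is active.
Glyoxylate is present, so FenV is inactive.
With repressor CilF bound, *fubJ* is not transcribed.
→ *fubJ* is OFF.
Fe²⁺ is absent, so OrvQ is active.
With repressor OrvQ bound, *elnL* is not transcribed.
→ *elnL* is OFF.
Fumarate is present, so SovM is inactive.
Norleucine is present, so GorD is inactive.
With no repressor bound, *cilB* is transcribed.
→ *cilB* is ON.
Cu²⁺ is present, so LomK is inactive.
With no repressor bound, *dulQ* is transcribed.
→ *dulQ* is ON.
3 of the 5 genes are transcribed.

3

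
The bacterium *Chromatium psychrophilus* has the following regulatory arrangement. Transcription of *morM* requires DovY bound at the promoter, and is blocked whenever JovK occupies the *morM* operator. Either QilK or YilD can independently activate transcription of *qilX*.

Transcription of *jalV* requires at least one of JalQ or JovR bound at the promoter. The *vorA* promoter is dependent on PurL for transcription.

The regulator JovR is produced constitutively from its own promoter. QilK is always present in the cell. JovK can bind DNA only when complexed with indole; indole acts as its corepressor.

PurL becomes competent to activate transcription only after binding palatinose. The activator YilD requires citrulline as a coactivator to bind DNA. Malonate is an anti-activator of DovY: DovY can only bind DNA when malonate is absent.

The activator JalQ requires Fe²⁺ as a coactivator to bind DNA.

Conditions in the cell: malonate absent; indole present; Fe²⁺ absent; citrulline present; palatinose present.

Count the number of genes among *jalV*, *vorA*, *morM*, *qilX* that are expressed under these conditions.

Fe²⁺ is absent, so JalQ is inactive.
JovR is produced constitutively and is active.
Activator JovR is present, so *jalV* is transcribed.
→ *jalV* is ON.
Palatinose is present, so PurL is active.
No repressor is bound and PurL is active, so *vorA* is transcribed.
→ *vorA* is ON.
Malonate is absent, so DovY is active.
Indole is present, so JovK is active.
With repressor JovK bound, *morM* is not transcribed.
→ *morM* is OFF.
QilK is produced constitutively and is active.
Citrulline is present, so YilD is active.
Activator QilK is present, so *qilX* is transcribed.
→ *qilX* is ON.
3 of the 4 genes are transcribed.

3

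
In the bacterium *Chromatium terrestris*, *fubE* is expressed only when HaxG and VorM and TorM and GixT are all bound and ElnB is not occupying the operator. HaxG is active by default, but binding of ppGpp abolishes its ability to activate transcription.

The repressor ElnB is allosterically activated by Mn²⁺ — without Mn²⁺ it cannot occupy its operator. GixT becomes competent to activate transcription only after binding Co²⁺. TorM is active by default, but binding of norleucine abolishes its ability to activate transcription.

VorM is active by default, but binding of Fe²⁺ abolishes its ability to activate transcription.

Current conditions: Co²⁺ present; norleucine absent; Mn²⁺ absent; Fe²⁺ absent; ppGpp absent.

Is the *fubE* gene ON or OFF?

ON

ppGpp is absent, so HaxG is active.
Fe²⁺ is absent, so VorM is active.
Norleucine is absent, so TorM is active.
Mn²⁺ is absent, so ElnB is inactive.
Co²⁺ is present, so GixT is active.
No repressor is bound and HaxG and VorM and TorM and GixT are active, so *fubE* is transcribed.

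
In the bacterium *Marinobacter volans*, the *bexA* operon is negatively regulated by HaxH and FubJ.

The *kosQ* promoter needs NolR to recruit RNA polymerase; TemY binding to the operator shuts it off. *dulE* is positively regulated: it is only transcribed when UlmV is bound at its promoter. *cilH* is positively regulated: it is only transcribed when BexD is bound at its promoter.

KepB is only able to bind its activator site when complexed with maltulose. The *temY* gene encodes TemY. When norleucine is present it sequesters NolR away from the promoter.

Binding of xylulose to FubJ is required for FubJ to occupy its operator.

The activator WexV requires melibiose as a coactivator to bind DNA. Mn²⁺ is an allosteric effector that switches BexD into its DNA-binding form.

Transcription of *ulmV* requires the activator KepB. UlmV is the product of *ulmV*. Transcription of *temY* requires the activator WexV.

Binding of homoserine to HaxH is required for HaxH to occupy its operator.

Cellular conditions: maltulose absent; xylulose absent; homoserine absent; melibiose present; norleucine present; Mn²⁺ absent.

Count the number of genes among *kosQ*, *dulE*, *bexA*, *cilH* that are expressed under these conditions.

Norleucine is present, so NolR is inactive.
Melibiose is present, so WexV is active.
No repressor is bound and WexV is active, so *temY* is transcribed.
So TemY is produced and active.
With repressor TemY bound, *kosQ* is not transcribed.
→ *kosQ* is OFF.
Maltulose is absent, so KepB is inactive.
Required activator KepB is absent, so *ulmV* is not transcribed.
So UlmV is not produced.
Required activator UlmV is absent, so *dulE* is not transcribed.
→ *dulE* is OFF.
Homoserine is absent, so HaxH is inactive.
Xylulose is absent, so FubJ is inactive.
With no repressor bound, *bexA* is transcribed.
→ *bexA* is ON.
Mn²⁺ is absent, so BexD is inactive.
Required activator BexD is absent, so *cilH* is not transcribed.
→ *cilH* is OFF.
1 of the 4 genes is transcribed.

1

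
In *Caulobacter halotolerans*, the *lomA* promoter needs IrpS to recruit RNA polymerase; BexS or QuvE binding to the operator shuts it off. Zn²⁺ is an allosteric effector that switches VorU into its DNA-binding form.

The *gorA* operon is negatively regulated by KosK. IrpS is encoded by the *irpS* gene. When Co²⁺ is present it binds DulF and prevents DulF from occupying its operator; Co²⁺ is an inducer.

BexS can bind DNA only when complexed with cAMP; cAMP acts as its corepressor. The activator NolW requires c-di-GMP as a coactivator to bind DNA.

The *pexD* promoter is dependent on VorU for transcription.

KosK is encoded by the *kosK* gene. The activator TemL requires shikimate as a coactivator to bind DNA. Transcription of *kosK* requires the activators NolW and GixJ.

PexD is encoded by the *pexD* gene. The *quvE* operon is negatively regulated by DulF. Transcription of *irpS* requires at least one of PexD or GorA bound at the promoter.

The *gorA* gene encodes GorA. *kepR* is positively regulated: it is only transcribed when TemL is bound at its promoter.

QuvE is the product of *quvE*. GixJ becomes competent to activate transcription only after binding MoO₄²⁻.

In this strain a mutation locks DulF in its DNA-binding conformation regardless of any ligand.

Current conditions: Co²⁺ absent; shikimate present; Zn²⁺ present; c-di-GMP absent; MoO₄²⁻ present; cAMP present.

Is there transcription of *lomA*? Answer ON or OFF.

OFF

cAMP is present, so BexS is active.
DulF is constitutively active in this strain.
With repressor DulF bound, *quvE* is not transcribed.
So QuvE is not produced.
Zn²⁺ is present, so VorU is active.
No repressor is bound and VorU is active, so *pexD* is transcribed.
So PexD is produced and active.
c-di-GMP is absent, so NolW is inactive.
MoO₄²⁻ is present, so GixJ is active.
Required activator NolW is absent, so *kosK* is not transcribed.
So KosK is not produced.
With no repressor bound, *gorA* is transcribed.
So GorA is produced and active.
Activator PexD is present, so *irpS* is transcribed.
So IrpS is produced and active.
With repressor BexS bound, *lomA* is not transcribed.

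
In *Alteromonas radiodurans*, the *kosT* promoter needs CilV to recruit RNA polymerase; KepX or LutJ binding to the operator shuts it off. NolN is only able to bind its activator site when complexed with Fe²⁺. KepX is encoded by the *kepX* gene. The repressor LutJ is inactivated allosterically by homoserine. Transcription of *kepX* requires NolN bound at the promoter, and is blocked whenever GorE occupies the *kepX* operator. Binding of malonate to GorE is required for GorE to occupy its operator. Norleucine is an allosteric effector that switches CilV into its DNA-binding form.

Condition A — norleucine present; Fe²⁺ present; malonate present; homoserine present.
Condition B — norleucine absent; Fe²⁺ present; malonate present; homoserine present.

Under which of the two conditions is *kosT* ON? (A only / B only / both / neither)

A only

Condition A:
Norleucine is present, so CilV is active.
Fe²⁺ is present, so NolN is active.
Malonate is present, so GorE is active.
With repressor GorE bound, *kepX* is not transcribed.
So KepX is not produced.
Homoserine is present, so LutJ is inactive.
No repressor is bound and CilV is active, so *kosT* is transcribed.
→ *kosT* is ON in A.
Condition B:
Norleucine is absent, so CilV is inactive.
Fe²⁺ is present, so NolN is active.
Malonate is present, so GorE is active.
With repressor GorE bound, *kepX* is not transcribed.
So KepX is not produced.
Homoserine is present, so LutJ is inactive.
Required activator CilV is absent, so *kosT* is not transcribed.
→ *kosT* is OFF in B.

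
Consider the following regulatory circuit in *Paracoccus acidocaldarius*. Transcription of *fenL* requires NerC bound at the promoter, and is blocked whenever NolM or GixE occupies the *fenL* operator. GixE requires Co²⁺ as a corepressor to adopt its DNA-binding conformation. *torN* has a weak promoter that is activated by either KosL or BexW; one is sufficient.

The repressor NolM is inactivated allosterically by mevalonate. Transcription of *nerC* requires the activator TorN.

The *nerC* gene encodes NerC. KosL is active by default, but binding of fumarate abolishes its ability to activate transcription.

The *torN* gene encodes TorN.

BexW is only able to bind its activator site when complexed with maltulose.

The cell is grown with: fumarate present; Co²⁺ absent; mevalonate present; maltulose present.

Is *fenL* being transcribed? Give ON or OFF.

ON

Mevalonate is present, so NolM is inactive.
Fumarate is present, so KosL is inactive.
Maltulose is present, so BexW is active.
Activator BexW is present, so *torN* is transcribed.
So TorN is produced and active.
No repressor is bound and TorN is active, so *nerC* is transcribed.
So NerC is produced and active.
Co²⁺ is absent, so GixE is inactive.
No repressor is bound and NerC is active, so *fenL* is transcribed.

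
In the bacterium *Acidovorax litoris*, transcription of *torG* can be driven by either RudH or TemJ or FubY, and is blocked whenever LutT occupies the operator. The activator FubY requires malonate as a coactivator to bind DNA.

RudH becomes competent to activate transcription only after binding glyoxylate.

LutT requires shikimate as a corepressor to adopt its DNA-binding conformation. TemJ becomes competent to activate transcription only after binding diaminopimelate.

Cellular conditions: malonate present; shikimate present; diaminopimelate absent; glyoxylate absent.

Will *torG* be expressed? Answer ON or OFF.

OFF

Glyoxylate is absent, so RudH is inactive.
Diaminopimelate is absent, so TemJ is inactive.
Malonate is present, so FubY is active.
Shikimate is present, so LutT is active.
With repressor LutT bound, *torG* is not transcribed.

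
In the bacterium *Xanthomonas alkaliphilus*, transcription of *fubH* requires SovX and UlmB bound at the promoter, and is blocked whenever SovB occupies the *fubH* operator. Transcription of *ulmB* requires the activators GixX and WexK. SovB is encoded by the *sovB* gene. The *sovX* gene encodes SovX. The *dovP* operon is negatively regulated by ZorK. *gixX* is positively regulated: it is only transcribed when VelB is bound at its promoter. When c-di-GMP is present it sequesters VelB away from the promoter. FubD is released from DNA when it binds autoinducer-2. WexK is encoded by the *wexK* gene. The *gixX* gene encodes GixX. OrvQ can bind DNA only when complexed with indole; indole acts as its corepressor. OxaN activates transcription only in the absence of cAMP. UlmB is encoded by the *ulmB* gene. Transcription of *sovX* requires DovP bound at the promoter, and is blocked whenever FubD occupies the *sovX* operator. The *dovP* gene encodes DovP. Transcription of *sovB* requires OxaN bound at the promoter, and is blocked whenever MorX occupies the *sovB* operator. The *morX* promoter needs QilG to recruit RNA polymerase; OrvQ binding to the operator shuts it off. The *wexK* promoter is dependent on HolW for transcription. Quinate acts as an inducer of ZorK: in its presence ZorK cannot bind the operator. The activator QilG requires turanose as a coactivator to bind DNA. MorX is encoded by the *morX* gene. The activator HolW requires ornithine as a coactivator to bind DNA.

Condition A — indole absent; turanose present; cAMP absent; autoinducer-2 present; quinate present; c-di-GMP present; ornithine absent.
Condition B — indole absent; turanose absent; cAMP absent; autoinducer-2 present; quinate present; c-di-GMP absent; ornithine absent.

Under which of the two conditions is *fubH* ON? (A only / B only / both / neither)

Condition A:
Indole is absent, so OrvQ is inactive.
Turanose is present, so QilG is active.
No repressor is bound and QilG is active, so *morX* is transcribed.
So MorX is produced and active.
cAMP is absent, so OxaN is active.
With repressor MorX bound, *sovB* is not transcribed.
So SovB is not produced.
Autoinducer-2 is present, so FubD is inactive.
Quinate is present, so ZorK is inactive.
With no repressor bound, *dovP* is transcribed.
So DovP is produced and active.
No repressor is bound and DovP is active, so *sovX* is transcribed.
So SovX is produced and active.
c-di-GMP is present, so VelB is inactive.
Required activator VelB is absent, so *gixX* is not transcribed.
So GixX is not produced.
Ornithine is absent, so HolW is inactive.
Required activator HolW is absent, so *wexK* is not transcribed.
So WexK is not produced.
Required activator GixX is absent, so *ulmB* is not transcribed.
So UlmB is not produced.
Required activator UlmB is absent, so *fubH* is not transcribed.
→ *fubH* is OFF in A.
Condition B:
Indole is absent, so OrvQ is inactive.
Turanose is absent, so QilG is inactive.
Required activator QilG is absent, so *morX* is not transcribed.
So MorX is not produced.
cAMP is absent, so OxaN is active.
No repressor is bound and OxaN is active, so *sovB* is transcribed.
So SovB is produced and active.
Autoinducer-2 is present, so FubD is inactive.
Quinate is present, so ZorK is inactive.
With no repressor bound, *dovP* is transcribed.
So DovP is produced and active.
No repressor is bound and DovP is active, so *sovX* is transcribed.
So SovX is produced and active.
c-di-GMP is absent, so VelB is active.
No repressor is bound and VelB is active, so *gixX* is transcribed.
So GixX is produced and active.
Ornithine is absent, so HolW is inactive.
Required activator HolW is absent, so *wexK* is not transcribed.
So WexK is not produced.
Required activator WexK is absent, so *ulmB* is not transcribed.
So UlmB is not produced.
With repressor SovB bound, *fubH* is not transcribed.
→ *fubH* is OFF in B.

neither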